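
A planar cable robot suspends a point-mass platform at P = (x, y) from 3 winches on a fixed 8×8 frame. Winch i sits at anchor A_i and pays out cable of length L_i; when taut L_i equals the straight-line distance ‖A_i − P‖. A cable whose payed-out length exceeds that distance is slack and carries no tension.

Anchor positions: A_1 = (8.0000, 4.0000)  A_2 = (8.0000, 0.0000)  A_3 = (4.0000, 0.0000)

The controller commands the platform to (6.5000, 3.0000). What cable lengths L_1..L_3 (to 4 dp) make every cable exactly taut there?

cable 1: Δx=1.5000, Δy=1.0000; L_1 = √(Δx²+Δy²) = 1.8028
cable 2: Δx=1.5000, Δy=-3.0000; L_2 = √(Δx²+Δy²) = 3.3541
cable 3: Δx=-2.5000, Δy=-3.0000; L_3 = √(Δx²+Δy²) = 3.9051

(1.8028, 3.3541, 3.9051)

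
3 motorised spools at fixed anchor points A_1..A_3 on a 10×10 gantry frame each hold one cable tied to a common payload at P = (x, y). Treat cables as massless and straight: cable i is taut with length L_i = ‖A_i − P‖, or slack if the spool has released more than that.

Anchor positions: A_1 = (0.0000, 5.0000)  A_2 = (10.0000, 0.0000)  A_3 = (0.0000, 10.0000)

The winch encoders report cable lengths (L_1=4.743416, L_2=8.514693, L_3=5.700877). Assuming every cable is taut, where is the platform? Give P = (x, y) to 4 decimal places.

each cable: (A_i−P)·(A_i−P) = L_i²; let c_i = ‖A_i‖²−L_i²
c_1 = 0.0000+25.0000−22.5000 = 2.5000
row 1: -20.0000x + 10.0000y = -25.0000  (c_2=27.5000)
row 2: 0.0000x − 10.0000y = -65.0000  (c_3=67.5000)
Cramer on rows 1–2 → x = 4.5000, y = 6.5000

(4.5000, 6.5000)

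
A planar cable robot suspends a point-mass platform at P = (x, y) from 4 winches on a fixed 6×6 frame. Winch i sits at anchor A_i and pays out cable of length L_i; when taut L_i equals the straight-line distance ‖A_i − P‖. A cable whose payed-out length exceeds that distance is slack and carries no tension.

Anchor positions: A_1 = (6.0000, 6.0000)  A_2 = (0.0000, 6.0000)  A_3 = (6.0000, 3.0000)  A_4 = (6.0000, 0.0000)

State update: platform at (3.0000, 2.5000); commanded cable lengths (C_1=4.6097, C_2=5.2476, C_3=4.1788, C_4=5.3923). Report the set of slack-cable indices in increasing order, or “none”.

cable 1: L_1 = ‖A_1−P‖ = 4.6098;  C_1 = 4.6097 → taut
cable 2: L_2 = ‖A_2−P‖ = 4.6098;  C_2 = 5.2476 → slack
cable 3: L_3 = ‖A_3−P‖ = 3.0414;  C_3 = 4.1788 → slack
cable 4: L_4 = ‖A_4−P‖ = 3.9051;  C_4 = 5.3923 → slack

2, 3, 4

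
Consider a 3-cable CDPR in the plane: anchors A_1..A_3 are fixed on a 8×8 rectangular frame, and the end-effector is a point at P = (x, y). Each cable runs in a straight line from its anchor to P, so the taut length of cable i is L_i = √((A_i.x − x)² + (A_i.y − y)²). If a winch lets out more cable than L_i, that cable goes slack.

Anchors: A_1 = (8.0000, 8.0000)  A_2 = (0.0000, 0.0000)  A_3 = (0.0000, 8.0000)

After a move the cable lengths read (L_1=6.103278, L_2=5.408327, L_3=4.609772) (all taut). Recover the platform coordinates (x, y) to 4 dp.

each cable: (A_i−P)·(A_i−P) = L_i²; let k_i = ‖A_i‖²−L_i²
k_1 = 64.0000+64.0000−37.2500 = 90.7500
row 1: 16.0000x + 16.0000y = 120.0000  (k_2=-29.2500)
row 2: 16.0000x + 0.0000y = 48.0000  (k_3=42.7500)
Cramer on rows 1–2 → x = 3.0000, y = 4.5000

(3.0000, 4.5000)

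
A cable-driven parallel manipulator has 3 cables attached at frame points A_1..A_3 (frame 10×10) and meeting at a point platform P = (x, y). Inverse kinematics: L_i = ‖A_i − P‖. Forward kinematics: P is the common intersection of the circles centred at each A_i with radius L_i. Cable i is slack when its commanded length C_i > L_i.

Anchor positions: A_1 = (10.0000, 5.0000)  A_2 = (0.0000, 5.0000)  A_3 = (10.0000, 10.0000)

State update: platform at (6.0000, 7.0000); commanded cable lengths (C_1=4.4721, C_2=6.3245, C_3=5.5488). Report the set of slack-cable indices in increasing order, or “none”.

3

cable 1: L_1 = ‖A_1−P‖ = 4.4721;  C_1 = 4.4721 → taut
cable 2: L_2 = ‖A_2−P‖ = 6.3246;  C_2 = 6.3245 → taut
cable 3: L_3 = ‖A_3−P‖ = 5.0000;  C_3 = 5.5488 → slack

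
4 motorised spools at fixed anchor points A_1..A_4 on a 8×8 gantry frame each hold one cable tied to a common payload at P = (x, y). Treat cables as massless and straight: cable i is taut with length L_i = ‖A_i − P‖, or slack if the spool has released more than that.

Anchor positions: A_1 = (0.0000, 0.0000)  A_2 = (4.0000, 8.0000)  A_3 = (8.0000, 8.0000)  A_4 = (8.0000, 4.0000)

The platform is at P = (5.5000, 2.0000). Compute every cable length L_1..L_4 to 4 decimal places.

(5.8523, 6.1847, 6.5000, 3.2016)

cable 1: Δx=-5.5000, Δy=-2.0000; L_1 = √(Δx²+Δy²) = 5.8523
cable 2: Δx=-1.5000, Δy=6.0000; L_2 = √(Δx²+Δy²) = 6.1847
cable 3: Δx=2.5000, Δy=6.0000; L_3 = √(Δx²+Δy²) = 6.5000
cable 4: Δx=2.5000, Δy=2.0000; L_4 = √(Δx²+Δy²) = 3.2016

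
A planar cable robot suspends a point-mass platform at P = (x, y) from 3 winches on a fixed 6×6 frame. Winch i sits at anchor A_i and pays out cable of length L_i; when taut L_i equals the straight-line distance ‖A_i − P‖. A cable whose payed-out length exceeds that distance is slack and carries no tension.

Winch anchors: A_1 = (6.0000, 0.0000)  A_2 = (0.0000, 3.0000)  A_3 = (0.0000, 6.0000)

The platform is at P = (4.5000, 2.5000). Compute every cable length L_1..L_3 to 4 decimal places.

(2.9155, 4.5277, 5.7009)

L_1 = √((6.0000−4.5000)² + (0.0000−2.5000)²) = 2.9155
L_2 = √((0.0000−4.5000)² + (3.0000−2.5000)²) = 4.5277
L_3 = √((0.0000−4.5000)² + (6.0000−2.5000)²) = 5.7009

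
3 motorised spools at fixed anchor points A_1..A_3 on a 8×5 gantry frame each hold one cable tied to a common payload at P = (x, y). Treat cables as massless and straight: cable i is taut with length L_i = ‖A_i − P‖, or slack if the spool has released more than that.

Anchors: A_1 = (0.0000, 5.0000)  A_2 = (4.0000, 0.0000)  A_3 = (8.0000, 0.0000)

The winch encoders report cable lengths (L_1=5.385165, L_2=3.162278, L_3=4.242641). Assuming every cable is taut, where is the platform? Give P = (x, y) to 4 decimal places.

(5.0000, 3.0000)

expand ‖A_i−P‖²=L_i² and subtract eq 1 (k_i ≔ ‖A_i‖²−L_i²)
k_1 = 0.0000+25.0000−29.0000 = -4.0000
eq1−eq2 → [-8.0000  10.0000]·P = -10.0000
eq1−eq3 → [-16.0000  10.0000]·P = -50.0000
2×2 solve → P = (5.0000, 3.0000)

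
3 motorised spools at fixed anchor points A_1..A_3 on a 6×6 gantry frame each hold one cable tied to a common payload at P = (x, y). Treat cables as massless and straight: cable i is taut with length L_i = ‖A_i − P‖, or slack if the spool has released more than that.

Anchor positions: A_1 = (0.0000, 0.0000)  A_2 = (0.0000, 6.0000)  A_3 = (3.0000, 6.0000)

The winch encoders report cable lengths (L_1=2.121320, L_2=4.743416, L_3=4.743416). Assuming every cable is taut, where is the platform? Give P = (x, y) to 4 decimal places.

each cable: (A_i−P)·(A_i−P) = L_i²; let q_i = ‖A_i‖²−L_i²
q_1 = 0.0000+0.0000−4.5000 = -4.5000
row 1: 0.0000x − 12.0000y = -18.0000  (q_2=13.5000)
row 2: -6.0000x − 12.0000y = -27.0000  (q_3=22.5000)
Cramer on rows 1–2 → x = 1.5000, y = 1.5000

(1.5000, 1.5000)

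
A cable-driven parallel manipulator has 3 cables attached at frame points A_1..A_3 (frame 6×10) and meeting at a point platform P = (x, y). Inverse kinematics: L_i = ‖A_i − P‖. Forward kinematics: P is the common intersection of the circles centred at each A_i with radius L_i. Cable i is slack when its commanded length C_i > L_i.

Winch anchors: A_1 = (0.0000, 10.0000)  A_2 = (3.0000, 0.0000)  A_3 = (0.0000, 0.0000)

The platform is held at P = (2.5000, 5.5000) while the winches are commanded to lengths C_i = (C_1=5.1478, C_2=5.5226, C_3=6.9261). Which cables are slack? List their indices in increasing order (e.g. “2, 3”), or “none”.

cable 1: √((-2.5000)²+(4.5000)²)=5.1478, C_1=5.1478: taut
cable 2: √((0.5000)²+(-5.5000)²)=5.5227, C_2=5.5226: taut
cable 3: √((-2.5000)²+(-5.5000)²)=6.0415, C_3=6.9261: slack

3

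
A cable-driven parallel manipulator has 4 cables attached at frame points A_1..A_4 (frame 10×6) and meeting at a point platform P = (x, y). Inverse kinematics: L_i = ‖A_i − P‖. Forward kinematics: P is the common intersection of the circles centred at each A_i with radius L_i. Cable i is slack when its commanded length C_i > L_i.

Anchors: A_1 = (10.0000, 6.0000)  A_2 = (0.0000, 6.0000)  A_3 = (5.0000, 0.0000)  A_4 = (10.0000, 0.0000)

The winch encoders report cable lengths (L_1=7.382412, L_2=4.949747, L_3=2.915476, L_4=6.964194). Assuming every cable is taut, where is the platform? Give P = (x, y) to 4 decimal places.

(3.5000, 2.5000)

expand ‖A_i−P‖²=L_i² and subtract eq 1 (c_i ≔ ‖A_i‖²−L_i²)
c_1 = 100.0000+36.0000−54.5000 = 81.5000
eq1−eq2 → [20.0000  0.0000]·P = 70.0000
eq1−eq3 → [10.0000  12.0000]·P = 65.0000
eq1−eq4 → [0.0000  12.0000]·P = 30.0000
2×2 solve → P = (3.5000, 2.5000)
check cable 4: ‖A_4−P‖² = 48.5000 ≈ L_4² = 48.5000 ✓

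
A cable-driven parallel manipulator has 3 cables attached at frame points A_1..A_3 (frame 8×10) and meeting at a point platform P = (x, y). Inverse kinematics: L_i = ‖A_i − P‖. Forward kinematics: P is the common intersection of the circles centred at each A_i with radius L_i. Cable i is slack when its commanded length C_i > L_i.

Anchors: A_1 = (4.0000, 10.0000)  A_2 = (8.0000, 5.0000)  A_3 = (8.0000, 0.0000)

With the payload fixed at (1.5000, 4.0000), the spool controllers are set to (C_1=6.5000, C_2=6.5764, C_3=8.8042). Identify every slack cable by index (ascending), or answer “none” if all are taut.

3

i=1: geometric 6.5000 vs commanded 6.5000 ⇒ taut
i=2: geometric 6.5765 vs commanded 6.5764 ⇒ taut
i=3: geometric 7.6322 vs commanded 8.8042 ⇒ slack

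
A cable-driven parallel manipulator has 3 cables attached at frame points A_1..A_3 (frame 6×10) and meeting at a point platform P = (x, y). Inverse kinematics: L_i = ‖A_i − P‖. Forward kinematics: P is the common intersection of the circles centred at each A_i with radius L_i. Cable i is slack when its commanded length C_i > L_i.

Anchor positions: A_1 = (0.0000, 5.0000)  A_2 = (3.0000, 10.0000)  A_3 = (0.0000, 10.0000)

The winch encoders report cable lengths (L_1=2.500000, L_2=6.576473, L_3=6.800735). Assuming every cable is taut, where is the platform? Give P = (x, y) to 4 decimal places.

expand ‖A_i−P‖²=L_i² and subtract eq 1 (k_i ≔ ‖A_i‖²−L_i²)
k_1 = 0.0000+25.0000−6.2500 = 18.7500
eq1−eq2 → [-6.0000  -10.0000]·P = -47.0000
eq1−eq3 → [0.0000  -10.0000]·P = -35.0000
2×2 solve → P = (2.0000, 3.5000)

(2.0000, 3.5000)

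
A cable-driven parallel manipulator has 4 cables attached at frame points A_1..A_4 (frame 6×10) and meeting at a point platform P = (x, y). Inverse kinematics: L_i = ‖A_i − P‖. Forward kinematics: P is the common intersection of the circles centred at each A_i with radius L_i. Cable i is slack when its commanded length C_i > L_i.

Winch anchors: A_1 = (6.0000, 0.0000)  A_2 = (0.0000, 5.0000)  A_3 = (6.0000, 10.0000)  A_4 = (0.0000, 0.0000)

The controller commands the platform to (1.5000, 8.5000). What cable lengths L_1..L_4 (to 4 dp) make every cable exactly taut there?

(9.6177, 3.8079, 4.7434, 8.6313)

cable 1: Δx=4.5000, Δy=-8.5000; L_1 = √(Δx²+Δy²) = 9.6177
cable 2: Δx=-1.5000, Δy=-3.5000; L_2 = √(Δx²+Δy²) = 3.8079
cable 3: Δx=4.5000, Δy=1.5000; L_3 = √(Δx²+Δy²) = 4.7434
cable 4: Δx=-1.5000, Δy=-8.5000; L_4 = √(Δx²+Δy²) = 8.6313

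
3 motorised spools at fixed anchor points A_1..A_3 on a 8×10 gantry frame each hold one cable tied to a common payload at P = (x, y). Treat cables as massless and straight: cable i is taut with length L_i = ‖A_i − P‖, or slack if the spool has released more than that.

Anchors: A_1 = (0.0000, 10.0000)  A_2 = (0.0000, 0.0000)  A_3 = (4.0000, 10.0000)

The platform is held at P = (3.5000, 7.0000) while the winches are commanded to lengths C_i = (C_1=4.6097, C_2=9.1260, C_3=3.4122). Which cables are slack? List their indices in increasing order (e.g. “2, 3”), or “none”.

2, 3

cable 1: √((-3.5000)²+(3.0000)²)=4.6098, C_1=4.6097: taut
cable 2: √((-3.5000)²+(-7.0000)²)=7.8262, C_2=9.1260: slack
cable 3: √((0.5000)²+(3.0000)²)=3.0414, C_3=3.4122: slack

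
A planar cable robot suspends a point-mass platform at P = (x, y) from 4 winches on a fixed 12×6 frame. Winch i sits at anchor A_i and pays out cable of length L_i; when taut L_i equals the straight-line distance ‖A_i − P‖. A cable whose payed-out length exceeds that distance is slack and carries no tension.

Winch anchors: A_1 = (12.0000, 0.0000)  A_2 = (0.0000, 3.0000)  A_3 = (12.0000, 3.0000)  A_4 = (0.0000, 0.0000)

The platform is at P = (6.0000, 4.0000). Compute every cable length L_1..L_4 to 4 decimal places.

cable 1: Δx=6.0000, Δy=-4.0000; L_1 = √(Δx²+Δy²) = 7.2111
cable 2: Δx=-6.0000, Δy=-1.0000; L_2 = √(Δx²+Δy²) = 6.0828
cable 3: Δx=6.0000, Δy=-1.0000; L_3 = √(Δx²+Δy²) = 6.0828
cable 4: Δx=-6.0000, Δy=-4.0000; L_4 = √(Δx²+Δy²) = 7.2111

(7.2111, 6.0828, 6.0828, 7.2111)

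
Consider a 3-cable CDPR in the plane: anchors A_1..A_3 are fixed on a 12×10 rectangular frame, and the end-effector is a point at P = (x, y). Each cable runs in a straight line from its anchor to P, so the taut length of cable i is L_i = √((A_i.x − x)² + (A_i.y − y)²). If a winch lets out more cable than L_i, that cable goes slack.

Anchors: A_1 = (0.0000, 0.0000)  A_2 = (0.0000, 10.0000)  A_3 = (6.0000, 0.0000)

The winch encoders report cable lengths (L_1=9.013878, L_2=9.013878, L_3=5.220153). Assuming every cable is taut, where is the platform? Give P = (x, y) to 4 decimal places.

expand ‖A_i−P‖²=L_i² and subtract eq 1 (c_i ≔ ‖A_i‖²−L_i²)
c_1 = 0.0000+0.0000−81.2500 = -81.2500
eq1−eq2 → [0.0000  -20.0000]·P = -100.0000
eq1−eq3 → [-12.0000  0.0000]·P = -90.0000
2×2 solve → P = (7.5000, 5.0000)

(7.5000, 5.0000)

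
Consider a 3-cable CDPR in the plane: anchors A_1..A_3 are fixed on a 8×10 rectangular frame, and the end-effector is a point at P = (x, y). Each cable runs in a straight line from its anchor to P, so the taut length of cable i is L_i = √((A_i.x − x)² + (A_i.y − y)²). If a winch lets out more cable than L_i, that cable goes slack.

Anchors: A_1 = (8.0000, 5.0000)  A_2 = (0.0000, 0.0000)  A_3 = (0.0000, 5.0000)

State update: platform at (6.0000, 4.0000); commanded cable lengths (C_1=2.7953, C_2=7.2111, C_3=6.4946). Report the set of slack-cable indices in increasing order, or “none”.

1, 3

i=1: geometric 2.2361 vs commanded 2.7953 ⇒ slack
i=2: geometric 7.2111 vs commanded 7.2111 ⇒ taut
i=3: geometric 6.0828 vs commanded 6.4946 ⇒ slack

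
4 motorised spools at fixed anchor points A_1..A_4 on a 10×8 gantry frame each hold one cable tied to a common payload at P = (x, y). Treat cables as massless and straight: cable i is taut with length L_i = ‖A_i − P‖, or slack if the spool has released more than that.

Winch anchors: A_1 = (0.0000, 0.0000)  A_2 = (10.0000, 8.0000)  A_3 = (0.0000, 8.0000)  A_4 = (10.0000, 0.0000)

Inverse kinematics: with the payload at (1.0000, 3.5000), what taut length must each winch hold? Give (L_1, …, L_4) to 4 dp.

(3.6401, 10.0623, 4.6098, 9.6566)

L_1: Δ = A_1−P = (-1.0000, -3.5000) → ‖Δ‖ = √13.2500 = 3.6401
L_2: Δ = A_2−P = (9.0000, 4.5000) → ‖Δ‖ = √101.2500 = 10.0623
L_3: Δ = A_3−P = (-1.0000, 4.5000) → ‖Δ‖ = √21.2500 = 4.6098
L_4: Δ = A_4−P = (9.0000, -3.5000) → ‖Δ‖ = √93.2500 = 9.6566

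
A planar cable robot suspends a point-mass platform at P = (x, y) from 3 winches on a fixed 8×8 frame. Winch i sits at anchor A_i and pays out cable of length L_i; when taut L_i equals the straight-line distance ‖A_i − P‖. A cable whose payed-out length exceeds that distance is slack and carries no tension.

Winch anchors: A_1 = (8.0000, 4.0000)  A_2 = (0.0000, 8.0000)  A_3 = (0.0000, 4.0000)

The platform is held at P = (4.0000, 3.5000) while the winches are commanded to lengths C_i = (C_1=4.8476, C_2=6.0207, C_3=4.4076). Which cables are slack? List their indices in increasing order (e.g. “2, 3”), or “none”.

1, 3

cable 1: √((4.0000)²+(0.5000)²)=4.0311, C_1=4.8476: slack
cable 2: √((-4.0000)²+(4.5000)²)=6.0208, C_2=6.0207: taut
cable 3: √((-4.0000)²+(0.5000)²)=4.0311, C_3=4.4076: slack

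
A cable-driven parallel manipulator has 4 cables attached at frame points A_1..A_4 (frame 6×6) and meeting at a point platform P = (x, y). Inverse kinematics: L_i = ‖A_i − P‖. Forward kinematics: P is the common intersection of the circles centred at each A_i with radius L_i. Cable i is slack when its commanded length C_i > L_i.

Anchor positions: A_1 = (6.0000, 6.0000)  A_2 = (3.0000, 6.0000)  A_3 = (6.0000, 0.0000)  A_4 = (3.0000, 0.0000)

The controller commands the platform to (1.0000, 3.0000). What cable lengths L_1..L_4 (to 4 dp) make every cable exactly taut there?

(5.8310, 3.6056, 5.8310, 3.6056)

cable 1: Δx=5.0000, Δy=3.0000; L_1 = √(Δx²+Δy²) = 5.8310
cable 2: Δx=2.0000, Δy=3.0000; L_2 = √(Δx²+Δy²) = 3.6056
cable 3: Δx=5.0000, Δy=-3.0000; L_3 = √(Δx²+Δy²) = 5.8310
cable 4: Δx=2.0000, Δy=-3.0000; L_4 = √(Δx²+Δy²) = 3.6056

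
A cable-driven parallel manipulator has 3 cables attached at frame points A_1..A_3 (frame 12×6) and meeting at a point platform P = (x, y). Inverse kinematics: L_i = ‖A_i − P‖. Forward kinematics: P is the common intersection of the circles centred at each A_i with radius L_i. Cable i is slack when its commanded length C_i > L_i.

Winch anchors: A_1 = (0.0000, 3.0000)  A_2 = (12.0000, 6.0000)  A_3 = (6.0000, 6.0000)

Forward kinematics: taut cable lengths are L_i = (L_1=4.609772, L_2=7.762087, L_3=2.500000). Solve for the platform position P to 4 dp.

each cable: (A_i−P)·(A_i−P) = L_i²; let q_i = ‖A_i‖²−L_i²
q_1 = 0.0000+9.0000−21.2500 = -12.2500
row 1: -24.0000x − 6.0000y = -132.0000  (q_2=119.7500)
row 2: -12.0000x − 6.0000y = -78.0000  (q_3=65.7500)
Cramer on rows 1–2 → x = 4.5000, y = 4.0000

(4.5000, 4.0000)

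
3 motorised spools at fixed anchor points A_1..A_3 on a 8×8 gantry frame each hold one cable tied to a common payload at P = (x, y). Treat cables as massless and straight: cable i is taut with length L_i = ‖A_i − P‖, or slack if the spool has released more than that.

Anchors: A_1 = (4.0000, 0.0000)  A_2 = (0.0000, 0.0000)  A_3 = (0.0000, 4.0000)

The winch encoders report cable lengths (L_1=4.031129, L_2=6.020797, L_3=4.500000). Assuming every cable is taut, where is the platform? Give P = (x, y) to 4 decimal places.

(4.5000, 4.0000)

circle eqns → linear via eq_j − eq_1; set c_j = A_j·A_j − L_j²
c_1 = 16.0000+0.0000−16.2500 = -0.2500
8.0000·x + 0.0000·y = c_1−c_2 = 36.0000
8.0000·x − 8.0000·y = c_1−c_3 = 4.0000
solve first two rows → x=4.5000, y=4.0000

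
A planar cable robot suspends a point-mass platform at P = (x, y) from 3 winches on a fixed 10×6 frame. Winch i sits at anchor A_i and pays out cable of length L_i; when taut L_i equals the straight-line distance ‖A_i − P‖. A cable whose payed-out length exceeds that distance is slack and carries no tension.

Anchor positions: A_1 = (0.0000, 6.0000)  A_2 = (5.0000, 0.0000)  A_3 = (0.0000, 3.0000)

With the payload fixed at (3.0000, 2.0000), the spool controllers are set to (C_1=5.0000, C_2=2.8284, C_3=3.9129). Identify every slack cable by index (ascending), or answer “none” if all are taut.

3

cable 1: L_1 = ‖A_1−P‖ = 5.0000;  C_1 = 5.0000 → taut
cable 2: L_2 = ‖A_2−P‖ = 2.8284;  C_2 = 2.8284 → taut
cable 3: L_3 = ‖A_3−P‖ = 3.1623;  C_3 = 3.9129 → slack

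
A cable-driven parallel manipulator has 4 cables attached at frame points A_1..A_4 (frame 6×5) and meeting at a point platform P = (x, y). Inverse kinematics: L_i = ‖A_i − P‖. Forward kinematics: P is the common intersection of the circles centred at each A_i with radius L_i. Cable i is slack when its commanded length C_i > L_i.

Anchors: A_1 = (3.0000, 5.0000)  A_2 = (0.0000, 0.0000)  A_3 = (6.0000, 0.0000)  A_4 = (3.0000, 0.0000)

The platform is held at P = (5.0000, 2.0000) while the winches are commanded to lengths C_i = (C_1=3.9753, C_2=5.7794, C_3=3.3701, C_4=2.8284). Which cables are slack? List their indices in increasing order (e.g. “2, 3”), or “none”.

cable 1: √((-2.0000)²+(3.0000)²)=3.6056, C_1=3.9753: slack
cable 2: √((-5.0000)²+(-2.0000)²)=5.3852, C_2=5.7794: slack
cable 3: √((1.0000)²+(-2.0000)²)=2.2361, C_3=3.3701: slack
cable 4: √((-2.0000)²+(-2.0000)²)=2.8284, C_4=2.8284: taut

1, 2, 3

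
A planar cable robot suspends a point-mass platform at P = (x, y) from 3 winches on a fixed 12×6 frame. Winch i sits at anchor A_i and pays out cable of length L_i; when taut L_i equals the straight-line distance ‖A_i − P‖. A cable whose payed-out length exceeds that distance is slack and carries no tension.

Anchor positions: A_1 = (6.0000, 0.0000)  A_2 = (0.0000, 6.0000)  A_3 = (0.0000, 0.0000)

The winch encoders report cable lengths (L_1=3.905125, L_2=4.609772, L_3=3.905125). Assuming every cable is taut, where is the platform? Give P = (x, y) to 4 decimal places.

(3.0000, 2.5000)

expand ‖A_i−P‖²=L_i² and subtract eq 1 (k_i ≔ ‖A_i‖²−L_i²)
k_1 = 36.0000+0.0000−15.2500 = 20.7500
eq1−eq2 → [12.0000  -12.0000]·P = 6.0000
eq1−eq3 → [12.0000  0.0000]·P = 36.0000
2×2 solve → P = (3.0000, 2.5000)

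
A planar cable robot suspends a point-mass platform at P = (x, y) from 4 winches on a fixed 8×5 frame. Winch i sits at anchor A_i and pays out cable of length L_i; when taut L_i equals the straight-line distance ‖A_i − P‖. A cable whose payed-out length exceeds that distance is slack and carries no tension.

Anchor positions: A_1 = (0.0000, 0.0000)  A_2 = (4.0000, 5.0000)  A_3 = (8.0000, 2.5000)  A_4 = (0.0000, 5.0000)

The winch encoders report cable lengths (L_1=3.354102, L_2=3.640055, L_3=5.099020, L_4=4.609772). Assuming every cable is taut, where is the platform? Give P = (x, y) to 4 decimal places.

expand ‖A_i−P‖²=L_i² and subtract eq 1 (q_i ≔ ‖A_i‖²−L_i²)
q_1 = 0.0000+0.0000−11.2500 = -11.2500
eq1−eq2 → [-8.0000  -10.0000]·P = -39.0000
eq1−eq3 → [-16.0000  -5.0000]·P = -55.5000
eq1−eq4 → [0.0000  -10.0000]·P = -15.0000
2×2 solve → P = (3.0000, 1.5000)
check cable 4: ‖A_4−P‖² = 21.2500 ≈ L_4² = 21.2500 ✓

(3.0000, 1.5000)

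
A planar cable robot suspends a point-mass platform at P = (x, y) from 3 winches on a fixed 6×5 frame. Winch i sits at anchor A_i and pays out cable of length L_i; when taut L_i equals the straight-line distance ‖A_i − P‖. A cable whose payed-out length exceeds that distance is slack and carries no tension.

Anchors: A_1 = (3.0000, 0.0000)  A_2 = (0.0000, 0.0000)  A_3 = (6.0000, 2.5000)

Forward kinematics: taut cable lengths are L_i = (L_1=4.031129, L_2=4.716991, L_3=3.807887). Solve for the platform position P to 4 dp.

(2.5000, 4.0000)

circle eqns → linear via eq_j − eq_1; set c_j = A_j·A_j − L_j²
c_1 = 9.0000+0.0000−16.2500 = -7.2500
6.0000·x + 0.0000·y = c_1−c_2 = 15.0000
-6.0000·x − 5.0000·y = c_1−c_3 = -35.0000
solve first two rows → x=2.5000, y=4.0000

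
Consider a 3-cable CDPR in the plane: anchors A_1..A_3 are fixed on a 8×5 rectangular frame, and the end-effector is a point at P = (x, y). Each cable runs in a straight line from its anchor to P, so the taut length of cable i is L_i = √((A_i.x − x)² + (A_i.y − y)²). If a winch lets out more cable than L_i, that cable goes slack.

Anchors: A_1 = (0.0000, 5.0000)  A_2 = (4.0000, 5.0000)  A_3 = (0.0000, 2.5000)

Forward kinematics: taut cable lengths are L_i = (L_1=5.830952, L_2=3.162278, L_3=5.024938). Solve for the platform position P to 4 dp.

expand ‖A_i−P‖²=L_i² and subtract eq 1 (k_i ≔ ‖A_i‖²−L_i²)
k_1 = 0.0000+25.0000−34.0000 = -9.0000
eq1−eq2 → [-8.0000  0.0000]·P = -40.0000
eq1−eq3 → [0.0000  5.0000]·P = 10.0000
2×2 solve → P = (5.0000, 2.0000)

(5.0000, 2.0000)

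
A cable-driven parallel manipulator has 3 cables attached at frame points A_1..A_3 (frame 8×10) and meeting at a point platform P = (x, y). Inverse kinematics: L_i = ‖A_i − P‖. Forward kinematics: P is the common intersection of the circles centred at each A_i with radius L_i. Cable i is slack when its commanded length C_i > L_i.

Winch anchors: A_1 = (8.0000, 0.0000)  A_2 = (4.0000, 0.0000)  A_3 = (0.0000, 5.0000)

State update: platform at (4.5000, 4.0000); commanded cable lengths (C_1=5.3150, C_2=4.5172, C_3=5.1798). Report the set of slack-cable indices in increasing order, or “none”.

cable 1: √((3.5000)²+(-4.0000)²)=5.3151, C_1=5.3150: taut
cable 2: √((-0.5000)²+(-4.0000)²)=4.0311, C_2=4.5172: slack
cable 3: √((-4.5000)²+(1.0000)²)=4.6098, C_3=5.1798: slack

2, 3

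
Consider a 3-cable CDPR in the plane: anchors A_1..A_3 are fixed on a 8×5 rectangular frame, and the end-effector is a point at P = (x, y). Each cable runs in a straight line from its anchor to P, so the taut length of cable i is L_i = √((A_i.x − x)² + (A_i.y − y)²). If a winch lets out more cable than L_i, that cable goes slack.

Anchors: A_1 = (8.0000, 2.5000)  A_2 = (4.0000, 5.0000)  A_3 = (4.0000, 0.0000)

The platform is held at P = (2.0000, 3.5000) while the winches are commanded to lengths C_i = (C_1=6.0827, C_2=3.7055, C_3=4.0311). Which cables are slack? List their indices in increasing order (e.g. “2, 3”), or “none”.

2

cable 1: √((6.0000)²+(-1.0000)²)=6.0828, C_1=6.0827: taut
cable 2: √((2.0000)²+(1.5000)²)=2.5000, C_2=3.7055: slack
cable 3: √((2.0000)²+(-3.5000)²)=4.0311, C_3=4.0311: taut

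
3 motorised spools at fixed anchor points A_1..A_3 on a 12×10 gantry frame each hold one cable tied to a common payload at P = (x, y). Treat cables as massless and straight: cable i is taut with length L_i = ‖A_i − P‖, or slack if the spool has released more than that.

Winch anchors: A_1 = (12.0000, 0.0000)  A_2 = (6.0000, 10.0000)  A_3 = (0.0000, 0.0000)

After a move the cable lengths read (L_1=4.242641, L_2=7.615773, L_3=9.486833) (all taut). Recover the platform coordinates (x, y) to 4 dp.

(9.0000, 3.0000)

circle eqns → linear via eq_j − eq_1; set q_j = A_j·A_j − L_j²
q_1 = 144.0000+0.0000−18.0000 = 126.0000
12.0000·x − 20.0000·y = q_1−q_2 = 48.0000
24.0000·x + 0.0000·y = q_1−q_3 = 216.0000
solve first two rows → x=9.0000, y=3.0000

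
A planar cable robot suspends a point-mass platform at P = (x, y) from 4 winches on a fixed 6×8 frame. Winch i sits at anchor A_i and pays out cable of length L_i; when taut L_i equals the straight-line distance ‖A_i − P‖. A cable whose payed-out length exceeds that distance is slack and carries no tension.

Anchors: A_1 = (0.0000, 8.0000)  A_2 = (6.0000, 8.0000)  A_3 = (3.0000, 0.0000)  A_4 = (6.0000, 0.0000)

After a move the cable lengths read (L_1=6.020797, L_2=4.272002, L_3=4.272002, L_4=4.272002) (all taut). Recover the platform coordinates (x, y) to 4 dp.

each cable: (A_i−P)·(A_i−P) = L_i²; let k_i = ‖A_i‖²−L_i²
k_1 = 0.0000+64.0000−36.2500 = 27.7500
row 1: -12.0000x + 0.0000y = -54.0000  (k_2=81.7500)
row 2: -6.0000x + 16.0000y = 37.0000  (k_3=-9.2500)
row 3: -12.0000x + 16.0000y = 10.0000  (k_4=17.7500)
Cramer on rows 1–2 → x = 4.5000, y = 4.0000
check cable 4: ‖A_4−P‖² = 18.2500 ≈ L_4² = 18.2500 ✓

(4.5000, 4.0000)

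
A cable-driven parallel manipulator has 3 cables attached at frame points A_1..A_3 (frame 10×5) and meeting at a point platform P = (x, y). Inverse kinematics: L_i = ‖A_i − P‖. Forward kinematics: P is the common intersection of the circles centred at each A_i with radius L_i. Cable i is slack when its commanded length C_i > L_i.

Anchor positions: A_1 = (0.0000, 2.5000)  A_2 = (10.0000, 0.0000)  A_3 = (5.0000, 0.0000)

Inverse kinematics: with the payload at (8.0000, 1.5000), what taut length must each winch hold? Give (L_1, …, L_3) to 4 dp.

L_1: Δ = A_1−P = (-8.0000, 1.0000) → ‖Δ‖ = √65.0000 = 8.0623
L_2: Δ = A_2−P = (2.0000, -1.5000) → ‖Δ‖ = √6.2500 = 2.5000
L_3: Δ = A_3−P = (-3.0000, -1.5000) → ‖Δ‖ = √11.2500 = 3.3541

(8.0623, 2.5000, 3.3541)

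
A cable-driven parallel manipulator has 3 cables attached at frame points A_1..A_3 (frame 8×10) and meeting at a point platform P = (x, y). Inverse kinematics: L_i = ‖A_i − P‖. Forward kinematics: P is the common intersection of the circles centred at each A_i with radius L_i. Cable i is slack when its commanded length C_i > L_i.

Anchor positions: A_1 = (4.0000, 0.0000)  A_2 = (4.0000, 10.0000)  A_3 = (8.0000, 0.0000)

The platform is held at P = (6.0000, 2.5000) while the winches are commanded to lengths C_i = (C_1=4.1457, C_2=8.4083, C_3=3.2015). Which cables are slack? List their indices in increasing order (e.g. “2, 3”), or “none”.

1, 2

i=1: geometric 3.2016 vs commanded 4.1457 ⇒ slack
i=2: geometric 7.7621 vs commanded 8.4083 ⇒ slack
i=3: geometric 3.2016 vs commanded 3.2015 ⇒ taut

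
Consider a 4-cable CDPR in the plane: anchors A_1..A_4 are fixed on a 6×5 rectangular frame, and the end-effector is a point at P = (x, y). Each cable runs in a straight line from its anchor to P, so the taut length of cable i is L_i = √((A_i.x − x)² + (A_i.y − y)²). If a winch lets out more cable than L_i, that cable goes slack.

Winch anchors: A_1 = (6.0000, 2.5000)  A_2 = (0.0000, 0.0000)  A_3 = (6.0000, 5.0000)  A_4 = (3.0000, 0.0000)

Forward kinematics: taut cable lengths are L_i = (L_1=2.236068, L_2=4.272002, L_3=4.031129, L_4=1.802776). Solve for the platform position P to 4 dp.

circle eqns → linear via eq_j − eq_1; set c_j = A_j·A_j − L_j²
c_1 = 36.0000+6.2500−5.0000 = 37.2500
12.0000·x + 5.0000·y = c_1−c_2 = 55.5000
0.0000·x − 5.0000·y = c_1−c_3 = -7.5000
6.0000·x + 5.0000·y = c_1−c_4 = 31.5000
solve first two rows → x=4.0000, y=1.5000
check cable 4: ‖A_4−P‖² = 3.2500 ≈ L_4² = 3.2500 ✓

(4.0000, 1.5000)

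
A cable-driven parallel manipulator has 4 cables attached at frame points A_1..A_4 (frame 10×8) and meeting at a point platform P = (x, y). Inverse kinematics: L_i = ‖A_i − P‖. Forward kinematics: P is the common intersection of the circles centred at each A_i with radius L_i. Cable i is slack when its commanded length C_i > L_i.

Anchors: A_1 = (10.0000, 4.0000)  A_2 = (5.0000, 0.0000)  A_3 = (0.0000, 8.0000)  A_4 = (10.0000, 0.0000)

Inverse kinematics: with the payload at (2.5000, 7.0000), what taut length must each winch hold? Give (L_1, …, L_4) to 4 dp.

cable 1: Δx=7.5000, Δy=-3.0000; L_1 = √(Δx²+Δy²) = 8.0777
cable 2: Δx=2.5000, Δy=-7.0000; L_2 = √(Δx²+Δy²) = 7.4330
cable 3: Δx=-2.5000, Δy=1.0000; L_3 = √(Δx²+Δy²) = 2.6926
cable 4: Δx=7.5000, Δy=-7.0000; L_4 = √(Δx²+Δy²) = 10.2591

(8.0777, 7.4330, 2.6926, 10.2591)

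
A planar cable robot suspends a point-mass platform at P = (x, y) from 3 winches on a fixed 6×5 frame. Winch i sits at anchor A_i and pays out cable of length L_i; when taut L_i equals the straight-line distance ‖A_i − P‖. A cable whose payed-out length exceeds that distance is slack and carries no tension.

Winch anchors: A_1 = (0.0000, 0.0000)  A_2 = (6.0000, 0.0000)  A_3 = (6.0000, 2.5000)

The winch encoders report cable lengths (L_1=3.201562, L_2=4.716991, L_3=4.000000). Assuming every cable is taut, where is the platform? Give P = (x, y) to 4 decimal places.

(2.0000, 2.5000)

each cable: (A_i−P)·(A_i−P) = L_i²; let q_i = ‖A_i‖²−L_i²
q_1 = 0.0000+0.0000−10.2500 = -10.2500
row 1: -12.0000x + 0.0000y = -24.0000  (q_2=13.7500)
row 2: -12.0000x − 5.0000y = -36.5000  (q_3=26.2500)
Cramer on rows 1–2 → x = 2.0000, y = 2.5000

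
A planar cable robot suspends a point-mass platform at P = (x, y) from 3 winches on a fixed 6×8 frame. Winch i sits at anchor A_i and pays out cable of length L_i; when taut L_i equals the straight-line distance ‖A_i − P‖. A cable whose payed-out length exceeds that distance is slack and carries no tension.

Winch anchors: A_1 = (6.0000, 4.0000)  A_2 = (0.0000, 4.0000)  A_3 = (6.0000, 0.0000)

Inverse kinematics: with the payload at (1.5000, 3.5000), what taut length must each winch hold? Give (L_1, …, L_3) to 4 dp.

(4.5277, 1.5811, 5.7009)

cable 1: Δx=4.5000, Δy=0.5000; L_1 = √(Δx²+Δy²) = 4.5277
cable 2: Δx=-1.5000, Δy=0.5000; L_2 = √(Δx²+Δy²) = 1.5811
cable 3: Δx=4.5000, Δy=-3.5000; L_3 = √(Δx²+Δy²) = 5.7009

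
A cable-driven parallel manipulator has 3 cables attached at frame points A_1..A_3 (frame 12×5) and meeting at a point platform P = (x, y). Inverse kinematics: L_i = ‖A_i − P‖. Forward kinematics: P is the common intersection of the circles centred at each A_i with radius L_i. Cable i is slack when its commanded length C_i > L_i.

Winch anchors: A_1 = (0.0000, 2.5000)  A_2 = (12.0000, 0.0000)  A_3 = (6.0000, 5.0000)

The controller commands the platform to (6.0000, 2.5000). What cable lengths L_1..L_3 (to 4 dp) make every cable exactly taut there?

cable 1: Δx=-6.0000, Δy=0.0000; L_1 = √(Δx²+Δy²) = 6.0000
cable 2: Δx=6.0000, Δy=-2.5000; L_2 = √(Δx²+Δy²) = 6.5000
cable 3: Δx=0.0000, Δy=2.5000; L_3 = √(Δx²+Δy²) = 2.5000

(6.0000, 6.5000, 2.5000)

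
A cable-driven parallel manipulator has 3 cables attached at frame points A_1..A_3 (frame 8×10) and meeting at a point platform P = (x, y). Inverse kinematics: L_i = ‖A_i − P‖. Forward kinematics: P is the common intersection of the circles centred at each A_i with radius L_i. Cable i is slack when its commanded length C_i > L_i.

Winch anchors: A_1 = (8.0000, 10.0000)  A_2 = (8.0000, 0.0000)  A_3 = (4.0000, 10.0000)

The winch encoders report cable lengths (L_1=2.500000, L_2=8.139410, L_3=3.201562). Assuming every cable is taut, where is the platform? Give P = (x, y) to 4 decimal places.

expand ‖A_i−P‖²=L_i² and subtract eq 1 (q_i ≔ ‖A_i‖²−L_i²)
q_1 = 64.0000+100.0000−6.2500 = 157.7500
eq1−eq2 → [0.0000  20.0000]·P = 160.0000
eq1−eq3 → [8.0000  0.0000]·P = 52.0000
2×2 solve → P = (6.5000, 8.0000)

(6.5000, 8.0000)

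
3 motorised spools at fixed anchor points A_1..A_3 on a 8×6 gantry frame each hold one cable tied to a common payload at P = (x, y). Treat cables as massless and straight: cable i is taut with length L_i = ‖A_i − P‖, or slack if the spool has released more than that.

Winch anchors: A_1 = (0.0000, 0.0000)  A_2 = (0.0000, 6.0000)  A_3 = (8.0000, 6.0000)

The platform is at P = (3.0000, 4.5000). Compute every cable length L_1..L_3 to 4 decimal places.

cable 1: Δx=-3.0000, Δy=-4.5000; L_1 = √(Δx²+Δy²) = 5.4083
cable 2: Δx=-3.0000, Δy=1.5000; L_2 = √(Δx²+Δy²) = 3.3541
cable 3: Δx=5.0000, Δy=1.5000; L_3 = √(Δx²+Δy²) = 5.2202

(5.4083, 3.3541, 5.2202)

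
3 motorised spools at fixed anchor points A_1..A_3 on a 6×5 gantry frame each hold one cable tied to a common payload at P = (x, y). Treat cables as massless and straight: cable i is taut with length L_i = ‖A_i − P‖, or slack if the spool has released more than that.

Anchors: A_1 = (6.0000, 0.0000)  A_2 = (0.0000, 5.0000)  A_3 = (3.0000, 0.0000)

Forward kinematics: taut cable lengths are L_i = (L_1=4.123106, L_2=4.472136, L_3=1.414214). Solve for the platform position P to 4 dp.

(2.0000, 1.0000)

circle eqns → linear via eq_j − eq_1; set q_j = A_j·A_j − L_j²
q_1 = 36.0000+0.0000−17.0000 = 19.0000
12.0000·x − 10.0000·y = q_1−q_2 = 14.0000
6.0000·x + 0.0000·y = q_1−q_3 = 12.0000
solve first two rows → x=2.0000, y=1.0000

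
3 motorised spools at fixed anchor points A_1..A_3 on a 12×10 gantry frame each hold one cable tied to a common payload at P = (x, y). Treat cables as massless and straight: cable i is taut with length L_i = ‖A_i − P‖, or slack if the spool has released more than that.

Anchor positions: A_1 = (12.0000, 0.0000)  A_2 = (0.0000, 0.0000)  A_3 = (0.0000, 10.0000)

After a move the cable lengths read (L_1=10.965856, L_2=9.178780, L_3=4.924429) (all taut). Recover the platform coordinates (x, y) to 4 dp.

(4.5000, 8.0000)

each cable: (A_i−P)·(A_i−P) = L_i²; let c_i = ‖A_i‖²−L_i²
c_1 = 144.0000+0.0000−120.2500 = 23.7500
row 1: 24.0000x + 0.0000y = 108.0000  (c_2=-84.2500)
row 2: 24.0000x − 20.0000y = -52.0000  (c_3=75.7500)
Cramer on rows 1–2 → x = 4.5000, y = 8.0000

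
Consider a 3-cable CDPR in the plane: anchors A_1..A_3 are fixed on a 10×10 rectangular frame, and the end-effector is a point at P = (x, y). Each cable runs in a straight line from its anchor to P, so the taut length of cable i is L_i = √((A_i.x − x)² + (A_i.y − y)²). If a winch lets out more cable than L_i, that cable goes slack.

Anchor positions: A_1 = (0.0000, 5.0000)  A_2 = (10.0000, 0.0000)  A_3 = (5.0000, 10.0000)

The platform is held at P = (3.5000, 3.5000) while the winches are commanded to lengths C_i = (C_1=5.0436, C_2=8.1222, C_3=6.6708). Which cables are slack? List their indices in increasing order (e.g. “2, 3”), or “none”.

cable 1: L_1 = ‖A_1−P‖ = 3.8079;  C_1 = 5.0436 → slack
cable 2: L_2 = ‖A_2−P‖ = 7.3824;  C_2 = 8.1222 → slack
cable 3: L_3 = ‖A_3−P‖ = 6.6708;  C_3 = 6.6708 → taut

1, 2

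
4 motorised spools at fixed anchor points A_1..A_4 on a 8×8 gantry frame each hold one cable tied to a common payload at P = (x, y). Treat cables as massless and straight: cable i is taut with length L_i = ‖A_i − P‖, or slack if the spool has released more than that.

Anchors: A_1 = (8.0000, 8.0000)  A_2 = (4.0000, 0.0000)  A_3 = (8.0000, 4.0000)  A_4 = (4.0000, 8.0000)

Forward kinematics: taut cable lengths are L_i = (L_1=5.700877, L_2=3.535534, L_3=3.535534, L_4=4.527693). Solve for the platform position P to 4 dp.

(4.5000, 3.5000)

circle eqns → linear via eq_j − eq_1; set c_j = A_j·A_j − L_j²
c_1 = 64.0000+64.0000−32.5000 = 95.5000
8.0000·x + 16.0000·y = c_1−c_2 = 92.0000
0.0000·x + 8.0000·y = c_1−c_3 = 28.0000
8.0000·x + 0.0000·y = c_1−c_4 = 36.0000
solve first two rows → x=4.5000, y=3.5000
check cable 4: ‖A_4−P‖² = 20.5000 ≈ L_4² = 20.5000 ✓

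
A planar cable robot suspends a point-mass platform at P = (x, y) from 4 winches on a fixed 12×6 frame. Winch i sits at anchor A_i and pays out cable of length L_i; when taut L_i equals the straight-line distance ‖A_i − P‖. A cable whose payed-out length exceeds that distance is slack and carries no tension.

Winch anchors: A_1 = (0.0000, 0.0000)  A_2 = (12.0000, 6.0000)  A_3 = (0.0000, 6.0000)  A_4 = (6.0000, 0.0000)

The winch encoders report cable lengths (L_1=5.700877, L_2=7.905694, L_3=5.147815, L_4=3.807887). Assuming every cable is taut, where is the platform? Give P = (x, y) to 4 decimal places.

(4.5000, 3.5000)

expand ‖A_i−P‖²=L_i² and subtract eq 1 (k_i ≔ ‖A_i‖²−L_i²)
k_1 = 0.0000+0.0000−32.5000 = -32.5000
eq1−eq2 → [-24.0000  -12.0000]·P = -150.0000
eq1−eq3 → [0.0000  -12.0000]·P = -42.0000
eq1−eq4 → [-12.0000  0.0000]·P = -54.0000
2×2 solve → P = (4.5000, 3.5000)
check cable 4: ‖A_4−P‖² = 14.5000 ≈ L_4² = 14.5000 ✓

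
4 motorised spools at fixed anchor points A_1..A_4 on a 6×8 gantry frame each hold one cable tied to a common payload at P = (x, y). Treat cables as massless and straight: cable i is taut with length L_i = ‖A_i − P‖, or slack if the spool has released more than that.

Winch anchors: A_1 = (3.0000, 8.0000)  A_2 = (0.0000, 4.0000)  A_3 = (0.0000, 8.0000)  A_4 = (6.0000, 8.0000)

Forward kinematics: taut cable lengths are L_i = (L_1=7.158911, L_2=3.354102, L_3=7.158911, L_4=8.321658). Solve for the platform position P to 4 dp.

(1.5000, 1.0000)

each cable: (A_i−P)·(A_i−P) = L_i²; let k_i = ‖A_i‖²−L_i²
k_1 = 9.0000+64.0000−51.2500 = 21.7500
row 1: 6.0000x + 8.0000y = 17.0000  (k_2=4.7500)
row 2: 6.0000x + 0.0000y = 9.0000  (k_3=12.7500)
row 3: -6.0000x + 0.0000y = -9.0000  (k_4=30.7500)
Cramer on rows 1–2 → x = 1.5000, y = 1.0000
check cable 4: ‖A_4−P‖² = 69.2500 ≈ L_4² = 69.2500 ✓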